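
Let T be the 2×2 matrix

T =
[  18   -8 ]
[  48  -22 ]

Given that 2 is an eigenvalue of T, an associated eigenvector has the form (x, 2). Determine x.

1

We need (T - 2I)v = 0.
T - 2I = [[16, -8], [48, -24]].
Row 1: (16)·x + (-8)·2 = 0
Row 2: (48)·x + (-24)·2 = 0
Solving gives x = 1.
Check: T·(1, 2) = (2, 4) = 2·(1, 2).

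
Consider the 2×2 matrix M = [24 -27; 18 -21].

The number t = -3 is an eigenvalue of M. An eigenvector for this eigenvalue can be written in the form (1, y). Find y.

We need (M + 3I)v = 0.
M + 3I = [[27, -27], [18, -18]].
Row 1: (27)·1 + (-27)·y = 0
Row 2: (18)·1 + (-18)·y = 0
Solving gives y = 1.
Check: M·(1, 1) = (-3, -3) = -3·(1, 1).

1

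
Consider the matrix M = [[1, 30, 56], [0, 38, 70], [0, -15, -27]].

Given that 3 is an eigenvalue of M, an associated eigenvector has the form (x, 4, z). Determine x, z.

4, -2

We need (M - 3I)v = 0.
M - 3I = [[-2, 30, 56], [0, 35, 70], [0, -15, -30]].
Row 1: (-2)·x + (30)·4 + (56)·z = 0
Row 2: (0)·x + (35)·4 + (70)·z = 0
Row 3: (0)·x + (-15)·4 + (-30)·z = 0
Solving gives x = 4, z = -2.
Check: M·(4, 4, -2) = (12, 12, -6) = 3·(4, 4, -2).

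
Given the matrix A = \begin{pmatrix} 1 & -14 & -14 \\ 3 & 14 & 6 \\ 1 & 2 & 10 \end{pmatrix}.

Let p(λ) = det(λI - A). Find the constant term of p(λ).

-576

p(λ) = λ^3 - 25λ^2 + 208λ - 576.
The constant term is -576.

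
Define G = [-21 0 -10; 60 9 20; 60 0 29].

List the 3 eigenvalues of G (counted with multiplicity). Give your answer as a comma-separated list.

-1, 9, 9

The characteristic polynomial is p(r) = det(rI - G).
Expanding the 3×3 determinant: p(r) = r^3 - 17r^2 + 63r + 81.
Rational-root test: r = 9 gives p(9) = 0.
Factor out (r - 9): p(r) = (r - 9)·(r^2 - 8r - 9).
The quadratic factors as (r + 1)·(r - 9).
Eigenvalues: -1, 9, 9.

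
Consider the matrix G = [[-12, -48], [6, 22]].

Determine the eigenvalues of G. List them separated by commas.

4, 6

det(G - λI) = (-12 - λ)(22 - λ) - (-48)·(6) = λ^2 - 10λ + 24.
This factors as (λ - 4)·(λ - 6) = 0.
Eigenvalues: 4, 6.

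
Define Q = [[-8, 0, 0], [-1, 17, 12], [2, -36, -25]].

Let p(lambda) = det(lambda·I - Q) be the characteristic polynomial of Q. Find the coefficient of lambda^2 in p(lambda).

16

The coefficient of lambda^2 of det(lambda·I - Q) is −trace(Q).
trace(Q) = (-8) + (17) + (-25) = -16, so the coefficient is 16.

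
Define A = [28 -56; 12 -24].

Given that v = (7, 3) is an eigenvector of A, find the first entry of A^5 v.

7168

First find the eigenvalue: Av = (28, 12) = 4·(7, 3), so λ = 4.
Then A^5 v = λ^5·v = 4^5·(7, 3) = 1024·(7, 3) = (7168, 3072).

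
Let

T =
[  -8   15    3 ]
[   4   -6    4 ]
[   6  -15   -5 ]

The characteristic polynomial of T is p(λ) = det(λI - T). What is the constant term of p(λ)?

132

p(λ) = λ^3 + 19λ^2 + 100λ + 132.
The constant term is 132.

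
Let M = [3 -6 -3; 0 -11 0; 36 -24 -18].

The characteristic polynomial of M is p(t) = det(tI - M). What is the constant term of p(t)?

594

p(t) = t^3 + 26t^2 + 219t + 594.
The constant term is 594.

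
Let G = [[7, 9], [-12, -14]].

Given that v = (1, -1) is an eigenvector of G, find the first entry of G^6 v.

First find the eigenvalue: Gv = (-2, 2) = -2·(1, -1), so λ = -2.
Then G^6 v = λ^6·v = (-2)^6·(1, -1) = 64·(1, -1) = (64, -64).

64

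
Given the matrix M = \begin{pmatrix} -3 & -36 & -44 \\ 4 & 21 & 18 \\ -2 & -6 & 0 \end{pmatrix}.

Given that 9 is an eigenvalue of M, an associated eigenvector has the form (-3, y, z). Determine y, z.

We need (M - 9I)v = 0.
M - 9I = [[-12, -36, -44], [4, 12, 18], [-2, -6, -9]].
Row 1: (-12)·-3 + (-36)·y + (-44)·z = 0
Row 2: (4)·-3 + (12)·y + (18)·z = 0
Row 3: (-2)·-3 + (-6)·y + (-9)·z = 0
Solving gives y = 1, z = 0.
Check: M·(-3, 1, 0) = (-27, 9, 0) = 9·(-3, 1, 0).

1, 0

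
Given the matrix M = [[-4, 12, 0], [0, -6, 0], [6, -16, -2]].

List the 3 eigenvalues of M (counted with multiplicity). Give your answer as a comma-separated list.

The characteristic polynomial is p(λ) = det(λI - M).
Cofactor expansion gives p(λ) = λ^3 + 12λ^2 + 44λ + 48.
Rational-root test: λ = -2 gives p(-2) = 0.
Dividing by (λ + 2) leaves λ^2 + 10λ + 24.
The quadratic factors as (λ + 6)·(λ + 4).
Eigenvalues: -6, -4, -2.

-6, -4, -2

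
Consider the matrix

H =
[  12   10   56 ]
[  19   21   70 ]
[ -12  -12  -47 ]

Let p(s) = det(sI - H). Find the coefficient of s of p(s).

p(s) = s^3 + 14s^2 + 23s - 110.
The coefficient of s is 23.

23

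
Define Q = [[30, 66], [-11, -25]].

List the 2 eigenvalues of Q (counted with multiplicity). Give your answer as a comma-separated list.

det(Q - λI) = (30 - λ)(-25 - λ) - (66)·(-11) = λ^2 - 5λ - 24.
This factors as (λ + 3)·(λ - 8) = 0.
Eigenvalues: -3, 8.

-3, 8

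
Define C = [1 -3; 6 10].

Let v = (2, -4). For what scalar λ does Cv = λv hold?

Compute Cv: C·(2, -4) = (14, -28).
Since Cv = λv, compare component 1: 14 = λ·2, so λ = 7.

7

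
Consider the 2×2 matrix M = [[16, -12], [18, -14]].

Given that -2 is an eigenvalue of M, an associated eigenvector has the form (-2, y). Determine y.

We need (M + 2I)v = 0.
M + 2I = [[18, -12], [18, -12]].
Row 1: (18)·-2 + (-12)·y = 0
Row 2: (18)·-2 + (-12)·y = 0
Solving gives y = -3.
Check: M·(-2, -3) = (4, 6) = -2·(-2, -3).

-3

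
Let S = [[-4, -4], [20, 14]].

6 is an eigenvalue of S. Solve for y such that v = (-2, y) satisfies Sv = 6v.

5

We need (S - 6I)v = 0.
S - 6I = [[-10, -4], [20, 8]].
Row 1: (-10)·-2 + (-4)·y = 0
Row 2: (20)·-2 + (8)·y = 0
Solving gives y = 5.
Check: S·(-2, 5) = (-12, 30) = 6·(-2, 5).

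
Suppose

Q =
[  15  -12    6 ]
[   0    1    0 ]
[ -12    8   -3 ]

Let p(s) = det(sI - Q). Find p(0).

p(0) = det(0·I − Q) = det(−Q) = (−1)^3·det(Q).
det(Q) = 27, so p(0) = -27.

-27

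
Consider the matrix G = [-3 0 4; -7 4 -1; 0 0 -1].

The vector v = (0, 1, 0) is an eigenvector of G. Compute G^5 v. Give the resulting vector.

(0, 1024, 0)

First find the eigenvalue: Gv = (0, 4, 0) = 4·(0, 1, 0), so λ = 4.
Then G^5 v = λ^5·v = 4^5·(0, 1, 0) = 1024·(0, 1, 0) = (0, 1024, 0).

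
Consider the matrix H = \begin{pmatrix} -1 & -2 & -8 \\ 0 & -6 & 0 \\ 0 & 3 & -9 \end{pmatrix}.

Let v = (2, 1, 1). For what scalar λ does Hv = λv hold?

-6

Compute Hv: H·(2, 1, 1) = (-12, -6, -6).
Since Hv = λv, compare component 1: -12 = λ·2, so λ = -6.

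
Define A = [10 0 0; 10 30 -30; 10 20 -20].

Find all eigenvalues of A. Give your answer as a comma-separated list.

The characteristic polynomial is p(s) = det(sI - A).
Cofactor expansion gives p(s) = s^3 - 20s^2 + 100s.
Rational-root test: s = 0 gives p(0) = 0.
Factor out s: p(s) = s·(s^2 - 20s + 100).
The quadratic factor is (s - 10)^2.
Eigenvalues: 0, 10, 10.

0, 10, 10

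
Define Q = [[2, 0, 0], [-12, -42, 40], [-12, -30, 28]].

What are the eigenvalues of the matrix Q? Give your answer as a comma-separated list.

The characteristic polynomial is p(λ) = det(λI - Q).
Expanding the 3×3 determinant: p(λ) = λ^3 + 12λ^2 - 4λ - 48.
Since p(-2) = 0, λ = -2 is a root.
Factor out (λ + 2): p(λ) = (λ + 2)·(λ^2 + 10λ - 24).
The quadratic factors as (λ + 12)·(λ - 2).
Eigenvalues: -12, -2, 2.

-12, -2, 2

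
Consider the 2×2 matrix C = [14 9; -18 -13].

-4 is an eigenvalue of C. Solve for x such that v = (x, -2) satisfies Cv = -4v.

1

We need (C + 4I)v = 0.
C + 4I = [[18, 9], [-18, -9]].
Row 1: (18)·x + (9)·-2 = 0
Row 2: (-18)·x + (-9)·-2 = 0
Solving gives x = 1.
Check: C·(1, -2) = (-4, 8) = -4·(1, -2).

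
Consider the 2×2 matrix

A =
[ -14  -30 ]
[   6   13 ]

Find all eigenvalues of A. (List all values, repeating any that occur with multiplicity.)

-2, 1

det(A - λI) = (-14 - λ)(13 - λ) - (-30)·(6) = λ^2 + λ - 2.
This factors as (λ + 2)·(λ - 1) = 0.
Eigenvalues: -2, 1.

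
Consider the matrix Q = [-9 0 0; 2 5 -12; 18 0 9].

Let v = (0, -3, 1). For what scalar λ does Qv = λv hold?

9

Compute Qv: Q·(0, -3, 1) = (0, -27, 9).
Since Qv = λv, compare component 2: -27 = λ·-3, so λ = 9.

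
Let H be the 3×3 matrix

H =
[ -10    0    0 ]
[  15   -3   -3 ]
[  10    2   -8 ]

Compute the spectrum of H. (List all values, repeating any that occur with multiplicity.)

The characteristic polynomial is p(t) = det(tI - H).
Expanding along the first row, p(t) = t^3 + 21t^2 + 140t + 300.
Try t = -5: p(-5) = 0, so -5 is a root.
Factor out (t + 5): p(t) = (t + 5)·(t^2 + 16t + 60).
The quadratic factors as (t + 10)·(t + 6).
Eigenvalues: -10, -6, -5.

-10, -6, -5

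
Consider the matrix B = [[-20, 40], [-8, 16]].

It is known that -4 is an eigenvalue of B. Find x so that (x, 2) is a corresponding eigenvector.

We need (B + 4I)v = 0.
B + 4I = [[-16, 40], [-8, 20]].
Row 1: (-16)·x + (40)·2 = 0
Row 2: (-8)·x + (20)·2 = 0
Solving gives x = 5.
Check: B·(5, 2) = (-20, -8) = -4·(5, 2).

5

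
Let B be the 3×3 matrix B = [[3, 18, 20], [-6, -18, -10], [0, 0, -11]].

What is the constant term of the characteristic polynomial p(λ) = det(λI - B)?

594

p(0) = det(0·I − B) = det(−B) = (−1)^3·det(B).
det(B) = -594, so p(0) = 594.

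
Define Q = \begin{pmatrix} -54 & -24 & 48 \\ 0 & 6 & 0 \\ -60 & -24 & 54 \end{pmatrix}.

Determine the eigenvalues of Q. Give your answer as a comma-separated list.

The characteristic polynomial is p(t) = det(tI - Q).
Expanding along the first row, p(t) = t^3 - 6t^2 - 36t + 216.
Rational-root test: t = 6 gives p(6) = 0.
Factor out (t - 6): p(t) = (t - 6)·(t^2 - 36).
The quadratic factors as (t + 6)·(t - 6).
Eigenvalues: -6, 6, 6.

-6, 6, 6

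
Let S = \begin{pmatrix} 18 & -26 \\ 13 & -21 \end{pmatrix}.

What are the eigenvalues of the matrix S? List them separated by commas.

det(S - λI) = (18 - λ)(-21 - λ) - (-26)·(13) = λ^2 + 3λ - 40.
This factors as (λ + 8)·(λ - 5) = 0.
Eigenvalues: -8, 5.

-8, 5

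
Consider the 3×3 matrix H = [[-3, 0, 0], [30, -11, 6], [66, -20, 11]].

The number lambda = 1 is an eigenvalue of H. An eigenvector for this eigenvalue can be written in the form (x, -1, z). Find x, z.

0, -2

We need (H - 1I)v = 0.
H - 1I = [[-4, 0, 0], [30, -12, 6], [66, -20, 10]].
Row 1: (-4)·x + (0)·-1 + (0)·z = 0
Row 2: (30)·x + (-12)·-1 + (6)·z = 0
Row 3: (66)·x + (-20)·-1 + (10)·z = 0
Solving gives x = 0, z = -2.
Check: H·(0, -1, -2) = (0, -1, -2) = 1·(0, -1, -2).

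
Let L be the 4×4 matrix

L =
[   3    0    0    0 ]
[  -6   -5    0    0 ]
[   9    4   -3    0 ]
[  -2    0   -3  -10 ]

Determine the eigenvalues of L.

-10, -5, -3, 3

L is lower triangular, so its eigenvalues are the diagonal entries.
Diagonal: 3, -5, -3, -10.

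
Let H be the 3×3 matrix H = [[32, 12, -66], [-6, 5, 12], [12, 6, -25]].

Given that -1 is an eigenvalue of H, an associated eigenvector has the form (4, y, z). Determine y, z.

We need (H + 1I)v = 0.
H + 1I = [[33, 12, -66], [-6, 6, 12], [12, 6, -24]].
Row 1: (33)·4 + (12)·y + (-66)·z = 0
Row 2: (-6)·4 + (6)·y + (12)·z = 0
Row 3: (12)·4 + (6)·y + (-24)·z = 0
Solving gives y = 0, z = 2.
Check: H·(4, 0, 2) = (-4, 0, -2) = -1·(4, 0, 2).

0, 2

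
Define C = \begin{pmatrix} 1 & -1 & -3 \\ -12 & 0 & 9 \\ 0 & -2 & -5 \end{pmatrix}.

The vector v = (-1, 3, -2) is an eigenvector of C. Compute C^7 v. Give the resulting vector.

First find the eigenvalue: Cv = (2, -6, 4) = -2·(-1, 3, -2), so λ = -2.
Then C^7 v = λ^7·v = (-2)^7·(-1, 3, -2) = -128·(-1, 3, -2) = (128, -384, 256).

(128, -384, 256)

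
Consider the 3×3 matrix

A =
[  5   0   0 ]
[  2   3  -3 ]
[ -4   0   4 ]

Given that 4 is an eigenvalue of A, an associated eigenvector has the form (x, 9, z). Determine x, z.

0, -3

We need (A - 4I)v = 0.
A - 4I = [[1, 0, 0], [2, -1, -3], [-4, 0, 0]].
Row 1: (1)·x + (0)·9 + (0)·z = 0
Row 2: (2)·x + (-1)·9 + (-3)·z = 0
Row 3: (-4)·x + (0)·9 + (0)·z = 0
Solving gives x = 0, z = -3.
Check: A·(0, 9, -3) = (0, 36, -12) = 4·(0, 9, -3).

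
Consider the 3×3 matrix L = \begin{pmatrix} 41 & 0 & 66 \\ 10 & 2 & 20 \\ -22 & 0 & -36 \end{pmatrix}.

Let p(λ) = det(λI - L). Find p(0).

p(0) = det(0·I − L) = det(−L) = (−1)^3·det(L).
det(L) = -48, so p(0) = 48.

48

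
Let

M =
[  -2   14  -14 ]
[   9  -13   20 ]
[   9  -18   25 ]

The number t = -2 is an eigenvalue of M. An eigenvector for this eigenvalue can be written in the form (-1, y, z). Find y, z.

1, 1

We need (M + 2I)v = 0.
M + 2I = [[0, 14, -14], [9, -11, 20], [9, -18, 27]].
Row 1: (0)·-1 + (14)·y + (-14)·z = 0
Row 2: (9)·-1 + (-11)·y + (20)·z = 0
Row 3: (9)·-1 + (-18)·y + (27)·z = 0
Solving gives y = 1, z = 1.
Check: M·(-1, 1, 1) = (2, -2, -2) = -2·(-1, 1, 1).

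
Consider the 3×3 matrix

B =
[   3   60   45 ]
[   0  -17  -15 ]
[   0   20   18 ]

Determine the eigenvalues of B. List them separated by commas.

The characteristic polynomial is p(λ) = det(λI - B).
Expanding the 3×3 determinant: p(λ) = λ^3 - 4λ^2 - 3λ + 18.
Rational-root test: λ = -2 gives p(-2) = 0.
Factor out (λ + 2): p(λ) = (λ + 2)·(λ^2 - 6λ + 9).
The quadratic factor is (λ - 3)^2.
Eigenvalues: -2, 3, 3.

-2, 3, 3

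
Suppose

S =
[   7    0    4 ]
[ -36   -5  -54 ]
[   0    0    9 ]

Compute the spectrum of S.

-5, 7, 9

Set up det(λI - S) = 0.
Expanding along the first row, p(λ) = λ^3 - 11λ^2 - 17λ + 315.
Since p(-5) = 0, λ = -5 is a root.
Dividing by (λ + 5) leaves λ^2 - 16λ + 63.
The quadratic factors as (λ - 7)·(λ - 9).
Eigenvalues: -5, 7, 9.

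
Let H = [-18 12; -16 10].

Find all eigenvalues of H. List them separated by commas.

-6, -2

det(H - lambda·I) = (-18 - lambda)(10 - lambda) - (12)·(-16) = lambda^2 + 8·lambda + 12.
This factors as (lambda + 6)·(lambda + 2) = 0.
Eigenvalues: -6, -2.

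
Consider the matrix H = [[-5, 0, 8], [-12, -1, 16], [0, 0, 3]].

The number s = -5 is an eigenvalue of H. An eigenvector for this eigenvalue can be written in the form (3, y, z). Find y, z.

9, 0

We need (H + 5I)v = 0.
H + 5I = [[0, 0, 8], [-12, 4, 16], [0, 0, 8]].
Row 1: (0)·3 + (0)·y + (8)·z = 0
Row 2: (-12)·3 + (4)·y + (16)·z = 0
Row 3: (0)·3 + (0)·y + (8)·z = 0
Solving gives y = 9, z = 0.
Check: H·(3, 9, 0) = (-15, -45, 0) = -5·(3, 9, 0).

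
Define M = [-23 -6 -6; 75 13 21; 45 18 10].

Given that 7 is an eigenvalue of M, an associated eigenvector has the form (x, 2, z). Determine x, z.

-1, 3

We need (M - 7I)v = 0.
M - 7I = [[-30, -6, -6], [75, 6, 21], [45, 18, 3]].
Row 1: (-30)·x + (-6)·2 + (-6)·z = 0
Row 2: (75)·x + (6)·2 + (21)·z = 0
Row 3: (45)·x + (18)·2 + (3)·z = 0
Solving gives x = -1, z = 3.
Check: M·(-1, 2, 3) = (-7, 14, 21) = 7·(-1, 2, 3).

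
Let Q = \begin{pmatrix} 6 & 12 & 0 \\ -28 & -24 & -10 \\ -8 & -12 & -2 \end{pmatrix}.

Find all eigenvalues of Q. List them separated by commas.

-12, -6, -2

The characteristic polynomial is p(μ) = det(μI - Q).
Cofactor expansion gives p(μ) = μ^3 + 20μ^2 + 108μ + 144.
Since p(-6) = 0, μ = -6 is a root.
Dividing by (μ + 6) leaves μ^2 + 14μ + 24.
The quadratic factors as (μ + 12)·(μ + 2).
Eigenvalues: -12, -6, -2.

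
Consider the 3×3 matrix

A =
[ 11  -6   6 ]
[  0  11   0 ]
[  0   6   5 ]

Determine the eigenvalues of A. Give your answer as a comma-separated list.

Set up det(lambda·I - A) = 0.
Expanding the 3×3 determinant: p(lambda) = lambda^3 - 27·lambda^2 + 231·lambda - 605.
Try lambda = 5: p(5) = 0, so 5 is a root.
Factor out (lambda - 5): p(lambda) = (lambda - 5)·(lambda^2 - 22·lambda + 121).
The quadratic factor is (lambda - 11)^2.
Eigenvalues: 5, 11, 11.

5, 11, 11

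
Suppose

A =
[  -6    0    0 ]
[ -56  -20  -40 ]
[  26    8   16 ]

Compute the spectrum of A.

-6, -4, 0

Set up det(lambda·I - A) = 0.
Cofactor expansion gives p(lambda) = lambda^3 + 10·lambda^2 + 24·lambda.
Since p(0) = 0, lambda = 0 is a root.
Dividing by lambda leaves lambda^2 + 10·lambda + 24.
The quadratic factors as (lambda + 6)·(lambda + 4).
Eigenvalues: -6, -4, 0.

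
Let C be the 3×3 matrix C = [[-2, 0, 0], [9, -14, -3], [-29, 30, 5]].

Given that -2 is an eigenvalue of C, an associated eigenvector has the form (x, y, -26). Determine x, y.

2, 8

We need (C + 2I)v = 0.
C + 2I = [[0, 0, 0], [9, -12, -3], [-29, 30, 7]].
Row 1: (0)·x + (0)·y + (0)·-26 = 0
Row 2: (9)·x + (-12)·y + (-3)·-26 = 0
Row 3: (-29)·x + (30)·y + (7)·-26 = 0
Solving gives x = 2, y = 8.
Check: C·(2, 8, -26) = (-4, -16, 52) = -2·(2, 8, -26).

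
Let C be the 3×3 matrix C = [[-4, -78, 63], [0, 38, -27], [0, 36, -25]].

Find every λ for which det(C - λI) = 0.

Set up det(lambda·I - C) = 0.
Cofactor expansion gives p(lambda) = lambda^3 - 9·lambda^2 - 30·lambda + 88.
Since p(-4) = 0, lambda = -4 is a root.
Dividing by (lambda + 4) leaves lambda^2 - 13·lambda + 22.
The quadratic factors as (lambda - 2)·(lambda - 11).
Eigenvalues: -4, 2, 11.

-4, 2, 11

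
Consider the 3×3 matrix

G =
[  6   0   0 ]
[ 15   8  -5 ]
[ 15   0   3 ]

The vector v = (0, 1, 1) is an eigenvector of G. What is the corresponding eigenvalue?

Compute Gv: G·(0, 1, 1) = (0, 3, 3).
Since Gv = λv, compare component 2: 3 = λ·1, so λ = 3.

3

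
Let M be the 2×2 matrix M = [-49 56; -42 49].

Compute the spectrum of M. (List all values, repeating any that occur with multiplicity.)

-7, 7

det(M - rI) = (-49 - r)(49 - r) - (56)·(-42) = r^2 - 49.
This factors as (r + 7)·(r - 7) = 0.
Eigenvalues: -7, 7.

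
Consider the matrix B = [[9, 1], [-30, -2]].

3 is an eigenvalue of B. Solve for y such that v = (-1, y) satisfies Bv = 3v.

We need (B - 3I)v = 0.
B - 3I = [[6, 1], [-30, -5]].
Row 1: (6)·-1 + (1)·y = 0
Row 2: (-30)·-1 + (-5)·y = 0
Solving gives y = 6.
Check: B·(-1, 6) = (-3, 18) = 3·(-1, 6).

6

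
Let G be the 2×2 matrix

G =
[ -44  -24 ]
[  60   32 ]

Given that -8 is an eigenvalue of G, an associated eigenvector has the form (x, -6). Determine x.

4

We need (G + 8I)v = 0.
G + 8I = [[-36, -24], [60, 40]].
Row 1: (-36)·x + (-24)·-6 = 0
Row 2: (60)·x + (40)·-6 = 0
Solving gives x = 4.
Check: G·(4, -6) = (-32, 48) = -8·(4, -6).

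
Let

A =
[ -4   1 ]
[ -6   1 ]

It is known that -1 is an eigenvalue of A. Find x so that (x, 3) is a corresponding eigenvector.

We need (A + 1I)v = 0.
A + 1I = [[-3, 1], [-6, 2]].
Row 1: (-3)·x + (1)·3 = 0
Row 2: (-6)·x + (2)·3 = 0
Solving gives x = 1.
Check: A·(1, 3) = (-1, -3) = -1·(1, 3).

1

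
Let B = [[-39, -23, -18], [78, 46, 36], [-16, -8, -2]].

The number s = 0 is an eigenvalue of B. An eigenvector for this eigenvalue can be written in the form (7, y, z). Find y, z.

-15, 4

We need (B)v = 0.
B = [[-39, -23, -18], [78, 46, 36], [-16, -8, -2]].
Row 1: (-39)·7 + (-23)·y + (-18)·z = 0
Row 2: (78)·7 + (46)·y + (36)·z = 0
Row 3: (-16)·7 + (-8)·y + (-2)·z = 0
Solving gives y = -15, z = 4.
Check: B·(7, -15, 4) = (0, 0, 0) = 0·(7, -15, 4).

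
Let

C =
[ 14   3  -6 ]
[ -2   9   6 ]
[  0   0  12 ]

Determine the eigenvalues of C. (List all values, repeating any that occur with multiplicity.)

11, 12, 12

The characteristic polynomial is p(t) = det(tI - C).
Expanding along the first row, p(t) = t^3 - 35t^2 + 408t - 1584.
Try t = 12: p(12) = 0, so 12 is a root.
Dividing by (t - 12) leaves t^2 - 23t + 132.
The quadratic factors as (t - 11)·(t - 12).
Eigenvalues: 11, 12, 12.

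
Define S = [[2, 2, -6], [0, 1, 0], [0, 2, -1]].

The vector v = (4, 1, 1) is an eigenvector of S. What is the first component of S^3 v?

First find the eigenvalue: Sv = (4, 1, 1) = 1·(4, 1, 1), so λ = 1.
Then S^3 v = λ^3·v = 1^3·(4, 1, 1) = 1·(4, 1, 1) = (4, 1, 1).

4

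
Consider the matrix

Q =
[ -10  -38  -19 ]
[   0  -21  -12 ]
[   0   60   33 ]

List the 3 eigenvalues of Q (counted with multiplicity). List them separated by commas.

-10, 3, 9

Compute the characteristic polynomial p(μ) = det(μI - Q).
Expanding along the first row, p(μ) = μ^3 - 2μ^2 - 93μ + 270.
Since p(9) = 0, μ = 9 is a root.
Factor out (μ - 9): p(μ) = (μ - 9)·(μ^2 + 7μ - 30).
The quadratic factors as (μ + 10)·(μ - 3).
Eigenvalues: -10, 3, 9.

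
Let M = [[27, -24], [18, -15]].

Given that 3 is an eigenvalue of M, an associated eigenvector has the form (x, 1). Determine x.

We need (M - 3I)v = 0.
M - 3I = [[24, -24], [18, -18]].
Row 1: (24)·x + (-24)·1 = 0
Row 2: (18)·x + (-18)·1 = 0
Solving gives x = 1.
Check: M·(1, 1) = (3, 3) = 3·(1, 1).

1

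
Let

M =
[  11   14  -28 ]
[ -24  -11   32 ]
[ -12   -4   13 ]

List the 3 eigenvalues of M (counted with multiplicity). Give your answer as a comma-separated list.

-3, 5, 11

The characteristic polynomial is p(λ) = det(λI - M).
Cofactor expansion gives p(λ) = λ^3 - 13λ^2 + 7λ + 165.
Try λ = 5: p(5) = 0, so 5 is a root.
Factor out (λ - 5): p(λ) = (λ - 5)·(λ^2 - 8λ - 33).
The quadratic factors as (λ + 3)·(λ - 11).
Eigenvalues: -3, 5, 11.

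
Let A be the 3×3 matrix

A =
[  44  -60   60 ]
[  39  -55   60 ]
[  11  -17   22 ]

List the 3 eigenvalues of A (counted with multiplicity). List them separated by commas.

2, 4, 5

Compute the characteristic polynomial p(s) = det(sI - A).
Cofactor expansion gives p(s) = s^3 - 11s^2 + 38s - 40.
Rational-root test: s = 2 gives p(2) = 0.
Dividing by (s - 2) leaves s^2 - 9s + 20.
The quadratic factors as (s - 4)·(s - 5).
Eigenvalues: 2, 4, 5.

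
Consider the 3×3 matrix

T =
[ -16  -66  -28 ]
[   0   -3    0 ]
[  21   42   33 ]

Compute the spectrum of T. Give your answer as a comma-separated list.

Compute the characteristic polynomial p(t) = det(tI - T).
Cofactor expansion gives p(t) = t^3 - 14t^2 + 9t + 180.
Rational-root test: t = 12 gives p(12) = 0.
Factor out (t - 12): p(t) = (t - 12)·(t^2 - 2t - 15).
The quadratic factors as (t + 3)·(t - 5).
Eigenvalues: -3, 5, 12.

-3, 5, 12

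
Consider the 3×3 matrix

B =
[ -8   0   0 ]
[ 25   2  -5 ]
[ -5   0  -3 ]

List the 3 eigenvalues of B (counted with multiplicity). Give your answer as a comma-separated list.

-8, -3, 2

Compute the characteristic polynomial p(t) = det(tI - B).
Expanding along the first row, p(t) = t^3 + 9t^2 + 2t - 48.
Rational-root test: t = 2 gives p(2) = 0.
Factor out (t - 2): p(t) = (t - 2)·(t^2 + 11t + 24).
The quadratic factors as (t + 8)·(t + 3).
Eigenvalues: -8, -3, 2.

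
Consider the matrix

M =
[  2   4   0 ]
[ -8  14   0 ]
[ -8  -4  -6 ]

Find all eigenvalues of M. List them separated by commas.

Set up det(sI - M) = 0.
Expanding along the first row, p(s) = s^3 - 10s^2 - 36s + 360.
Rational-root test: s = -6 gives p(-6) = 0.
Factor out (s + 6): p(s) = (s + 6)·(s^2 - 16s + 60).
The quadratic factors as (s - 6)·(s - 10).
Eigenvalues: -6, 6, 10.

-6, 6, 10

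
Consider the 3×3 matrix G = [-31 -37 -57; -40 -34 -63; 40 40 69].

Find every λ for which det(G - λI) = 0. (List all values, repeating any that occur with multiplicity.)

-11, 6, 9

The characteristic polynomial is p(r) = det(rI - G).
Cofactor expansion gives p(r) = r^3 - 4r^2 - 111r + 594.
Rational-root test: r = 9 gives p(9) = 0.
Factor out (r - 9): p(r) = (r - 9)·(r^2 + 5r - 66).
The quadratic factors as (r + 11)·(r - 6).
Eigenvalues: -11, 6, 9.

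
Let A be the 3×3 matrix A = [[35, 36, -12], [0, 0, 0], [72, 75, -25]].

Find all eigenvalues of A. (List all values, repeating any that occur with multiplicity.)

-1, 0, 11

The characteristic polynomial is p(λ) = det(λI - A).
Expanding along the first row, p(λ) = λ^3 - 10λ^2 - 11λ.
Try λ = -1: p(-1) = 0, so -1 is a root.
Dividing by (λ + 1) leaves λ^2 - 11λ.
The quadratic factors as λ·(λ - 11).
Eigenvalues: -1, 0, 11.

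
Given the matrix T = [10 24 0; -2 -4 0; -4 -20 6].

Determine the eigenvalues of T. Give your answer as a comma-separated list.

2, 4, 6

The characteristic polynomial is p(λ) = det(λI - T).
Expanding along the first row, p(λ) = λ^3 - 12λ^2 + 44λ - 48.
Since p(2) = 0, λ = 2 is a root.
Dividing by (λ - 2) leaves λ^2 - 10λ + 24.
The quadratic factors as (λ - 4)·(λ - 6).
Eigenvalues: 2, 4, 6.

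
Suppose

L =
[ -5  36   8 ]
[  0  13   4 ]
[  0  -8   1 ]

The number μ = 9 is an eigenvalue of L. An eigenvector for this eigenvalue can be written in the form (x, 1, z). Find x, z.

2, -1

We need (L - 9I)v = 0.
L - 9I = [[-14, 36, 8], [0, 4, 4], [0, -8, -8]].
Row 1: (-14)·x + (36)·1 + (8)·z = 0
Row 2: (0)·x + (4)·1 + (4)·z = 0
Row 3: (0)·x + (-8)·1 + (-8)·z = 0
Solving gives x = 2, z = -1.
Check: L·(2, 1, -1) = (18, 9, -9) = 9·(2, 1, -1).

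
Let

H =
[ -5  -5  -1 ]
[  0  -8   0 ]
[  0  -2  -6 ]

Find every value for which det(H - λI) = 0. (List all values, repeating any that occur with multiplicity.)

Compute the characteristic polynomial p(λ) = det(λI - H).
Cofactor expansion gives p(λ) = λ^3 + 19λ^2 + 118λ + 240.
Try λ = -5: p(-5) = 0, so -5 is a root.
Factor out (λ + 5): p(λ) = (λ + 5)·(λ^2 + 14λ + 48).
The quadratic factors as (λ + 8)·(λ + 6).
Eigenvalues: -8, -6, -5.

-8, -6, -5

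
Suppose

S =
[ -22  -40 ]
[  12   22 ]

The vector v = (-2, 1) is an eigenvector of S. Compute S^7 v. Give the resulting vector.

(256, -128)

First find the eigenvalue: Sv = (4, -2) = -2·(-2, 1), so λ = -2.
Then S^7 v = λ^7·v = (-2)^7·(-2, 1) = -128·(-2, 1) = (256, -128).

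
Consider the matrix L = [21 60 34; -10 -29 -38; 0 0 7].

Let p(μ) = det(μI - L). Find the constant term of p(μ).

63

p(μ) = μ^3 + μ^2 - 65μ + 63.
The constant term is 63.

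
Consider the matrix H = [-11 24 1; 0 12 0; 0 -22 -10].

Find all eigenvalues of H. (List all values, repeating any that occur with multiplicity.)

The characteristic polynomial is p(λ) = det(λI - H).
Expanding the 3×3 determinant: p(λ) = λ^3 + 9λ^2 - 142λ - 1320.
Try λ = -11: p(-11) = 0, so -11 is a root.
Factor out (λ + 11): p(λ) = (λ + 11)·(λ^2 - 2λ - 120).
The quadratic factors as (λ + 10)·(λ - 12).
Eigenvalues: -11, -10, 12.

-11, -10, 12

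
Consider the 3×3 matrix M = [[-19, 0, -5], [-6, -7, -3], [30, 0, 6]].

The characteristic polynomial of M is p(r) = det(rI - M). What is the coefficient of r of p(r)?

p(r) = r^3 + 20r^2 + 127r + 252.
The coefficient of r is 127.

127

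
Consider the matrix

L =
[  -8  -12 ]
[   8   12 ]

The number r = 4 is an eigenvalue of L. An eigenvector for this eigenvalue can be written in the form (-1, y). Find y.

1

We need (L - 4I)v = 0.
L - 4I = [[-12, -12], [8, 8]].
Row 1: (-12)·-1 + (-12)·y = 0
Row 2: (8)·-1 + (8)·y = 0
Solving gives y = 1.
Check: L·(-1, 1) = (-4, 4) = 4·(-1, 1).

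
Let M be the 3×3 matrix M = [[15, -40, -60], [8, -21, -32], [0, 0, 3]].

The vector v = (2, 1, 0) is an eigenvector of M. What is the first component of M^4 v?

First find the eigenvalue: Mv = (-10, -5, 0) = -5·(2, 1, 0), so λ = -5.
Then M^4 v = λ^4·v = (-5)^4·(2, 1, 0) = 625·(2, 1, 0) = (1250, 625, 0).

1250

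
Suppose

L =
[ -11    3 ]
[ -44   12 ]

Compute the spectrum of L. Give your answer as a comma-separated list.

det(L - rI) = (-11 - r)(12 - r) - (3)·(-44) = r^2 - r.
This factors as r·(r - 1) = 0.
Eigenvalues: 0, 1.

0, 1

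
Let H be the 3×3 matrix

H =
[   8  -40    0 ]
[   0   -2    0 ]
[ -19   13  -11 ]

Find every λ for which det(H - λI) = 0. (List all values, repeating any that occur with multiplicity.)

-11, -2, 8

Set up det(lambda·I - H) = 0.
Expanding along the first row, p(lambda) = lambda^3 + 5·lambda^2 - 82·lambda - 176.
Since p(8) = 0, lambda = 8 is a root.
Factor out (lambda - 8): p(lambda) = (lambda - 8)·(lambda^2 + 13·lambda + 22).
The quadratic factors as (lambda + 11)·(lambda + 2).
Eigenvalues: -11, -2, 8.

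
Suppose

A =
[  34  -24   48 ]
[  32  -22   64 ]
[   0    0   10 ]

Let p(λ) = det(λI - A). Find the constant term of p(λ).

p(λ) = λ^3 - 22λ^2 + 140λ - 200.
The constant term is -200.

-200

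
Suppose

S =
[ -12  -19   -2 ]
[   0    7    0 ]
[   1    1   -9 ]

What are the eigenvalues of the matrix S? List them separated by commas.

-11, -10, 7

The characteristic polynomial is p(λ) = det(λI - S).
Expanding along the first row, p(λ) = λ^3 + 14λ^2 - 37λ - 770.
Try λ = 7: p(7) = 0, so 7 is a root.
Dividing by (λ - 7) leaves λ^2 + 21λ + 110.
The quadratic factors as (λ + 11)·(λ + 10).
Eigenvalues: -11, -10, 7.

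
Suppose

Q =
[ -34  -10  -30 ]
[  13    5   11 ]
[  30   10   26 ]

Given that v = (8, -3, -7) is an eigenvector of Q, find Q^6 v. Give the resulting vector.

First find the eigenvalue: Qv = (-32, 12, 28) = -4·(8, -3, -7), so λ = -4.
Then Q^6 v = λ^6·v = (-4)^6·(8, -3, -7) = 4096·(8, -3, -7) = (32768, -12288, -28672).

(32768, -12288, -28672)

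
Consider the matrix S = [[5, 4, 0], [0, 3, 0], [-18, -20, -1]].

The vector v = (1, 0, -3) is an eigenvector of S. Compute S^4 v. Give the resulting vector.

First find the eigenvalue: Sv = (5, 0, -15) = 5·(1, 0, -3), so λ = 5.
Then S^4 v = λ^4·v = 5^4·(1, 0, -3) = 625·(1, 0, -3) = (625, 0, -1875).

(625, 0, -1875)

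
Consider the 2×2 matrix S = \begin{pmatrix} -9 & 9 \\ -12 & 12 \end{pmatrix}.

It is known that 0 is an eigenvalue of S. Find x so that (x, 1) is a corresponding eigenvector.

1

We need (S)v = 0.
S = [[-9, 9], [-12, 12]].
Row 1: (-9)·x + (9)·1 = 0
Row 2: (-12)·x + (12)·1 = 0
Solving gives x = 1.
Check: S·(1, 1) = (0, 0) = 0·(1, 1).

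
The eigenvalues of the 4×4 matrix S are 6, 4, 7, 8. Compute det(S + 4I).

10560

If S has eigenvalues 6, 4, 7, 8, then S + 4I has eigenvalues 10, 8, 11, 12.
det(S + 4I) = (10) · (8) · (11) · (12) = 10560.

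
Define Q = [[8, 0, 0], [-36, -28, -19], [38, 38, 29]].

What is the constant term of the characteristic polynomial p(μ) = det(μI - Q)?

720

p(0) = det(0·I − Q) = det(−Q) = (−1)^3·det(Q).
det(Q) = -720, so p(0) = 720.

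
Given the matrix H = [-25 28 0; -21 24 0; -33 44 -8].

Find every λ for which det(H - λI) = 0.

-8, -4, 3

Compute the characteristic polynomial p(μ) = det(μI - H).
Expanding the 3×3 determinant: p(μ) = μ^3 + 9μ^2 - 4μ - 96.
Try μ = 3: p(3) = 0, so 3 is a root.
Factor out (μ - 3): p(μ) = (μ - 3)·(μ^2 + 12μ + 32).
The quadratic factors as (μ + 8)·(μ + 4).
Eigenvalues: -8, -4, 3.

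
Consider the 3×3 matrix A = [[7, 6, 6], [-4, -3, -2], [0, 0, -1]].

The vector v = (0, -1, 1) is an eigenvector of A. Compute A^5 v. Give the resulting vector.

(0, 1, -1)

First find the eigenvalue: Av = (0, 1, -1) = -1·(0, -1, 1), so λ = -1.
Then A^5 v = λ^5·v = (-1)^5·(0, -1, 1) = -1·(0, -1, 1) = (0, 1, -1).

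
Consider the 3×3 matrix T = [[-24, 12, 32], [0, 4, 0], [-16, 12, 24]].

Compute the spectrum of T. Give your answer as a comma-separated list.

-8, 4, 8

Compute the characteristic polynomial p(λ) = det(λI - T).
Expanding along the first row, p(λ) = λ^3 - 4λ^2 - 64λ + 256.
Since p(4) = 0, λ = 4 is a root.
Factor out (λ - 4): p(λ) = (λ - 4)·(λ^2 - 64).
The quadratic factors as (λ + 8)·(λ - 8).
Eigenvalues: -8, 4, 8.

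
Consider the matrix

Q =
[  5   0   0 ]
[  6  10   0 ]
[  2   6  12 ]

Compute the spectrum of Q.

5, 10, 12

Q is lower triangular, so its eigenvalues are the diagonal entries.
Diagonal: 5, 10, 12.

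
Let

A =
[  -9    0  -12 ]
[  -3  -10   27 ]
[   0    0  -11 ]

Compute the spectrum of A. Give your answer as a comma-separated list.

-11, -10, -9

Set up det(lambda·I - A) = 0.
Expanding along the first row, p(lambda) = lambda^3 + 30·lambda^2 + 299·lambda + 990.
Since p(-11) = 0, lambda = -11 is a root.
Factor out (lambda + 11): p(lambda) = (lambda + 11)·(lambda^2 + 19·lambda + 90).
The quadratic factors as (lambda + 10)·(lambda + 9).
Eigenvalues: -11, -10, -9.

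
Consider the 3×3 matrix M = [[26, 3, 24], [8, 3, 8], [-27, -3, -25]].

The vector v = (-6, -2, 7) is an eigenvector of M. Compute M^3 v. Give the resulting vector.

(6, 2, -7)

First find the eigenvalue: Mv = (6, 2, -7) = -1·(-6, -2, 7), so λ = -1.
Then M^3 v = λ^3·v = (-1)^3·(-6, -2, 7) = -1·(-6, -2, 7) = (6, 2, -7).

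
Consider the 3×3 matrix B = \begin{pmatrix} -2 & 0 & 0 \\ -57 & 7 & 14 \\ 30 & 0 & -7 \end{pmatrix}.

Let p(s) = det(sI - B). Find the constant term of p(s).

-98

p(s) = s^3 + 2s^2 - 49s - 98.
The constant term is -98.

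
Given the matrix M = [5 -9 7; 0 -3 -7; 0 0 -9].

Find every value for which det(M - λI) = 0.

-9, -3, 5

M is upper triangular, so its eigenvalues are the diagonal entries.
Diagonal: 5, -3, -9.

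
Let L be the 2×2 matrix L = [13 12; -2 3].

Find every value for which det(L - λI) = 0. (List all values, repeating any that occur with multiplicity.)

det(L - μI) = (13 - μ)(3 - μ) - (12)·(-2) = μ^2 - 16μ + 63.
This factors as (μ - 7)·(μ - 9) = 0.
Eigenvalues: 7, 9.

7, 9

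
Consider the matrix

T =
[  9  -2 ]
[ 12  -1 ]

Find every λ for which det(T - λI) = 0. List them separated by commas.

det(T - μI) = (9 - μ)(-1 - μ) - (-2)·(12) = μ^2 - 8μ + 15.
This factors as (μ - 3)·(μ - 5) = 0.
Eigenvalues: 3, 5.

3, 5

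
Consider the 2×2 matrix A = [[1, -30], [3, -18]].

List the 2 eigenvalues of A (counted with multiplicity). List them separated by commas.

-9, -8

det(A - sI) = (1 - s)(-18 - s) - (-30)·(3) = s^2 + 17s + 72.
This factors as (s + 9)·(s + 8) = 0.
Eigenvalues: -9, -8.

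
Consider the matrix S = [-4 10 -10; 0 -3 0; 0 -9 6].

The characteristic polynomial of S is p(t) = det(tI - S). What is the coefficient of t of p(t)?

p(t) = t^3 + t^2 - 30t - 72.
The coefficient of t is -30.

-30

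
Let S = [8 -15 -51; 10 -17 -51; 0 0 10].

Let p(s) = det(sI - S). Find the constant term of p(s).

-140

p(s) = s^3 - s^2 - 76s - 140.
The constant term is -140.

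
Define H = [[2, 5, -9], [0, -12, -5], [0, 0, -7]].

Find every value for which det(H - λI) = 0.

H is upper triangular, so its eigenvalues are the diagonal entries.
Diagonal: 2, -12, -7.

-12, -7, 2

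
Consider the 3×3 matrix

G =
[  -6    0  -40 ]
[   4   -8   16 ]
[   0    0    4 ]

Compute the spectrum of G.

-8, -6, 4

Compute the characteristic polynomial p(λ) = det(λI - G).
Expanding the 3×3 determinant: p(λ) = λ^3 + 10λ^2 - 8λ - 192.
Try λ = -6: p(-6) = 0, so -6 is a root.
Factor out (λ + 6): p(λ) = (λ + 6)·(λ^2 + 4λ - 32).
The quadratic factors as (λ + 8)·(λ - 4).
Eigenvalues: -8, -6, 4.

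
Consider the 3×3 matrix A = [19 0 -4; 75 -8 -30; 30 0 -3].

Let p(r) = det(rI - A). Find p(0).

504

p(0) = det(0·I − A) = det(−A) = (−1)^3·det(A).
det(A) = -504, so p(0) = 504.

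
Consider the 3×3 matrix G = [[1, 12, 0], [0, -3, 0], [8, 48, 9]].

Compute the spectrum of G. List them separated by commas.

-3, 1, 9

Compute the characteristic polynomial p(μ) = det(μI - G).
Expanding along the first row, p(μ) = μ^3 - 7μ^2 - 21μ + 27.
Try μ = -3: p(-3) = 0, so -3 is a root.
Factor out (μ + 3): p(μ) = (μ + 3)·(μ^2 - 10μ + 9).
The quadratic factors as (μ - 1)·(μ - 9).
Eigenvalues: -3, 1, 9.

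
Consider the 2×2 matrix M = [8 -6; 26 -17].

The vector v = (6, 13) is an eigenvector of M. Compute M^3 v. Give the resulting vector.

(-750, -1625)

First find the eigenvalue: Mv = (-30, -65) = -5·(6, 13), so λ = -5.
Then M^3 v = λ^3·v = (-5)^3·(6, 13) = -125·(6, 13) = (-750, -1625).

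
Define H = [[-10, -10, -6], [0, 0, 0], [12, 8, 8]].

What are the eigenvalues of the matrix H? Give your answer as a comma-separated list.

-4, 0, 2

The characteristic polynomial is p(λ) = det(λI - H).
Expanding along the first row, p(λ) = λ^3 + 2λ^2 - 8λ.
Try λ = 2: p(2) = 0, so 2 is a root.
Dividing by (λ - 2) leaves λ^2 + 4λ.
The quadratic factors as (λ + 4)·λ.
Eigenvalues: -4, 0, 2.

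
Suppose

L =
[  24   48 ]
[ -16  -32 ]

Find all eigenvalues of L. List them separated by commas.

-8, 0

det(L - μI) = (24 - μ)(-32 - μ) - (48)·(-16) = μ^2 + 8μ.
This factors as (μ + 8)·μ = 0.
Eigenvalues: -8, 0.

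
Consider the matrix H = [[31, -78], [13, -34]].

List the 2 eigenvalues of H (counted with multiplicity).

-8, 5

det(H - rI) = (31 - r)(-34 - r) - (-78)·(13) = r^2 + 3r - 40.
This factors as (r + 8)·(r - 5) = 0.
Eigenvalues: -8, 5.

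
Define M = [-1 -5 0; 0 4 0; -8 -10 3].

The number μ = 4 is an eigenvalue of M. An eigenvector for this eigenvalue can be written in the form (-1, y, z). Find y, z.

We need (M - 4I)v = 0.
M - 4I = [[-5, -5, 0], [0, 0, 0], [-8, -10, -1]].
Row 1: (-5)·-1 + (-5)·y + (0)·z = 0
Row 2: (0)·-1 + (0)·y + (0)·z = 0
Row 3: (-8)·-1 + (-10)·y + (-1)·z = 0
Solving gives y = 1, z = -2.
Check: M·(-1, 1, -2) = (-4, 4, -8) = 4·(-1, 1, -2).

1, -2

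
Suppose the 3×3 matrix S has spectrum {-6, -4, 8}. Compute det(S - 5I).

If S has eigenvalues -6, -4, 8, then S - 5I has eigenvalues -11, -9, 3.
det(S - 5I) = (-11) · (-9) · (3) = 297.

297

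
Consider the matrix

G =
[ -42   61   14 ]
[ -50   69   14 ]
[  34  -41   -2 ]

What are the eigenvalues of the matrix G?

Compute the characteristic polynomial p(t) = det(tI - G).
Cofactor expansion gives p(t) = t^3 - 25t^2 + 196t - 480.
Since p(8) = 0, t = 8 is a root.
Dividing by (t - 8) leaves t^2 - 17t + 60.
The quadratic factors as (t - 5)·(t - 12).
Eigenvalues: 5, 8, 12.

5, 8, 12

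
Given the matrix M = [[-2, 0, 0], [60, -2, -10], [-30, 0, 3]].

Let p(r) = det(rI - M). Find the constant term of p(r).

p(r) = r^3 + r^2 - 8r - 12.
The constant term is -12.

-12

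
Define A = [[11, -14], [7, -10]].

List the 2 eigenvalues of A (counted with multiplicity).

det(A - λI) = (11 - λ)(-10 - λ) - (-14)·(7) = λ^2 - λ - 12.
This factors as (λ + 3)·(λ - 4) = 0.
Eigenvalues: -3, 4.

-3, 4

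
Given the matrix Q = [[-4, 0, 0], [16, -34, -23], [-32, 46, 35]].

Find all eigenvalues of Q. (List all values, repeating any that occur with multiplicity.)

Set up det(rI - Q) = 0.
Expanding the 3×3 determinant: p(r) = r^3 + 3r^2 - 136r - 528.
Try r = -11: p(-11) = 0, so -11 is a root.
Factor out (r + 11): p(r) = (r + 11)·(r^2 - 8r - 48).
The quadratic factors as (r + 4)·(r - 12).
Eigenvalues: -11, -4, 12.

-11, -4, 12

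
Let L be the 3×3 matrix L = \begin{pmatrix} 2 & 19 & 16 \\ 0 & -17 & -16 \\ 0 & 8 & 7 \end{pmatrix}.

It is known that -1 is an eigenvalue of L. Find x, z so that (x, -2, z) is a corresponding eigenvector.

2, 2

We need (L + 1I)v = 0.
L + 1I = [[3, 19, 16], [0, -16, -16], [0, 8, 8]].
Row 1: (3)·x + (19)·-2 + (16)·z = 0
Row 2: (0)·x + (-16)·-2 + (-16)·z = 0
Row 3: (0)·x + (8)·-2 + (8)·z = 0
Solving gives x = 2, z = 2.
Check: L·(2, -2, 2) = (-2, 2, -2) = -1·(2, -2, 2).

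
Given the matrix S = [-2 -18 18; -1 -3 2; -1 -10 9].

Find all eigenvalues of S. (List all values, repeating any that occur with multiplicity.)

Set up det(tI - S) = 0.
Cofactor expansion gives p(t) = t^3 - 4t^2 - 19t - 14.
Rational-root test: t = -1 gives p(-1) = 0.
Dividing by (t + 1) leaves t^2 - 5t - 14.
The quadratic factors as (t + 2)·(t - 7).
Eigenvalues: -2, -1, 7.

-2, -1, 7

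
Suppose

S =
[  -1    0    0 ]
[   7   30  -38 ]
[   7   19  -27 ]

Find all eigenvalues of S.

Set up det(rI - S) = 0.
Cofactor expansion gives p(r) = r^3 - 2r^2 - 91r - 88.
Rational-root test: r = -8 gives p(-8) = 0.
Dividing by (r + 8) leaves r^2 - 10r - 11.
The quadratic factors as (r + 1)·(r - 11).
Eigenvalues: -8, -1, 11.

-8, -1, 11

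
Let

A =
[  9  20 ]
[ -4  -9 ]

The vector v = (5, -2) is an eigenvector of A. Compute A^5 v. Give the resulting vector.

(5, -2)

First find the eigenvalue: Av = (5, -2) = 1·(5, -2), so λ = 1.
Then A^5 v = λ^5·v = 1^5·(5, -2) = 1·(5, -2) = (5, -2).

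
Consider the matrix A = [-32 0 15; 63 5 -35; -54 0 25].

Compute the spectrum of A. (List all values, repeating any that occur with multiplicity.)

-5, -2, 5

Set up det(μI - A) = 0.
Expanding the 3×3 determinant: p(μ) = μ^3 + 2μ^2 - 25μ - 50.
Try μ = -2: p(-2) = 0, so -2 is a root.
Factor out (μ + 2): p(μ) = (μ + 2)·(μ^2 - 25).
The quadratic factors as (μ + 5)·(μ - 5).
Eigenvalues: -5, -2, 5.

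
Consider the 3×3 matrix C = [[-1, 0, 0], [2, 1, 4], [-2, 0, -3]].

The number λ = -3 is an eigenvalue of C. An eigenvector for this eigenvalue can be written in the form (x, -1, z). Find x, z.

We need (C + 3I)v = 0.
C + 3I = [[2, 0, 0], [2, 4, 4], [-2, 0, 0]].
Row 1: (2)·x + (0)·-1 + (0)·z = 0
Row 2: (2)·x + (4)·-1 + (4)·z = 0
Row 3: (-2)·x + (0)·-1 + (0)·z = 0
Solving gives x = 0, z = 1.
Check: C·(0, -1, 1) = (0, 3, -3) = -3·(0, -1, 1).

0, 1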